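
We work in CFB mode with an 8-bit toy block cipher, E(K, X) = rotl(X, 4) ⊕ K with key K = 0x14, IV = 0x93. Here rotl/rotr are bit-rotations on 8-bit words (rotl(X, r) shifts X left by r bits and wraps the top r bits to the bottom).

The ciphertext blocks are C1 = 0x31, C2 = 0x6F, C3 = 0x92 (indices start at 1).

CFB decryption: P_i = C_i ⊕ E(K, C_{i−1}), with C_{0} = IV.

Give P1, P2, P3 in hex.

P1: E(K, 0x93) = 0x2D; 0x31 ⊕ 0x2D = 0x1C.
P2: E(K, 0x31) = 0x07; 0x6F ⊕ 0x07 = 0x68.
P3: E(K, 0x6F) = 0xE2; 0x92 ⊕ 0xE2 = 0x70.

P1 = 0x1C, P2 = 0x68, P3 = 0x70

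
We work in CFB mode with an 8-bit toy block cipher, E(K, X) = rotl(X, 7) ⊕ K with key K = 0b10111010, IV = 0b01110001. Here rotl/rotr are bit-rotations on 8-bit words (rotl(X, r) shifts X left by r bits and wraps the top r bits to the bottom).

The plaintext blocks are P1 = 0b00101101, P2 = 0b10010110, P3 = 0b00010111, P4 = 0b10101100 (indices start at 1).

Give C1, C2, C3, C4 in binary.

C1 = 0b00101111, C2 = 0b10111011, C3 = 0b01110000, C4 = 0b00101110

CFB encryption: C_i = P_i ⊕ E(K, C_{i−1}), with C_{0} = IV.
C1: E(K, 0b01110001) = 0b00000010; 0b00101101 ⊕ 0b00000010 = 0b00101111.
C2: E(K, 0b00101111) = 0b00101101; 0b10010110 ⊕ 0b00101101 = 0b10111011.
C3: E(K, 0b10111011) = 0b01100111; 0b00010111 ⊕ 0b01100111 = 0b01110000.
C4: E(K, 0b01110000) = 0b10000010; 0b10101100 ⊕ 0b10000010 = 0b00101110.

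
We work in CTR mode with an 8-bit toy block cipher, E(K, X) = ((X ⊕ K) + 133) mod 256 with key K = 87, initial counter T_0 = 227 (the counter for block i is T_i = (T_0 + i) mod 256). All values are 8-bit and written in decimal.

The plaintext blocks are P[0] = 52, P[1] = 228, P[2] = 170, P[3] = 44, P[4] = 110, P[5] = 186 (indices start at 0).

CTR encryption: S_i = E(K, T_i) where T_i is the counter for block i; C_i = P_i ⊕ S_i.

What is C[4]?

C[0]: T = 227, S = E(K, T) = 57; 52 ⊕ 57 = 13.
C[1]: T = 228, S = E(K, T) = 56; 228 ⊕ 56 = 220.
C[2]: T = 229, S = E(K, T) = 55; 170 ⊕ 55 = 157.
C[3]: T = 230, S = E(K, T) = 54; 44 ⊕ 54 = 26.
C[4]: T = 231, S = E(K, T) = 53; 110 ⊕ 53 = 91.

C[4] = 91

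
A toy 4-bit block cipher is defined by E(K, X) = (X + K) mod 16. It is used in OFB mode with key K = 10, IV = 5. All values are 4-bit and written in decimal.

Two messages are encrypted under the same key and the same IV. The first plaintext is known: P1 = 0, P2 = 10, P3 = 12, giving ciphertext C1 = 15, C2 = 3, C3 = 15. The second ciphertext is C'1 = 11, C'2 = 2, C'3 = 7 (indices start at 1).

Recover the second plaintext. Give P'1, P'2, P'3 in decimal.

P'1 = 4, P'2 = 11, P'3 = 4

In OFB with a reused IV, both messages share the same keystream S_i, so C_i ⊕ C'_i = P_i ⊕ P'_i and thus P'_i = P_i ⊕ C_i ⊕ C'_i.
P'1: 0 ⊕ 15 ⊕ 11 = 4.
P'2: 10 ⊕ 3 ⊕ 2 = 11.
P'3: 12 ⊕ 15 ⊕ 7 = 4.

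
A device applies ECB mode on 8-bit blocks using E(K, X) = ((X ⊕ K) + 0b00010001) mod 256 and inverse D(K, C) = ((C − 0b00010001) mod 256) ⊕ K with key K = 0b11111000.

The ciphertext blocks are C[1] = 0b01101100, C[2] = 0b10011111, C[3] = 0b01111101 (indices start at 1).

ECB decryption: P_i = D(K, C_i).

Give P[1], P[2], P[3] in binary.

P[1]: D(K, 0b01101100) = 0b10100011.
P[2]: D(K, 0b10011111) = 0b01110110.
P[3]: D(K, 0b01111101) = 0b10010100.

P[1] = 0b10100011, P[2] = 0b01110110, P[3] = 0b10010100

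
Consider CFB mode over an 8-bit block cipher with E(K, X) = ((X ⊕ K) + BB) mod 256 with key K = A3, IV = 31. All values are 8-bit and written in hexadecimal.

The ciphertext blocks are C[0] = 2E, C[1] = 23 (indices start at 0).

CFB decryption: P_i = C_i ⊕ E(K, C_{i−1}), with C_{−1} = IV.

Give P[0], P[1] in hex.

P[0] = 63, P[1] = 6B

P[0]: E(K, 31) = 4D; 2E ⊕ 4D = 63.
P[1]: E(K, 2E) = 48; 23 ⊕ 48 = 6B.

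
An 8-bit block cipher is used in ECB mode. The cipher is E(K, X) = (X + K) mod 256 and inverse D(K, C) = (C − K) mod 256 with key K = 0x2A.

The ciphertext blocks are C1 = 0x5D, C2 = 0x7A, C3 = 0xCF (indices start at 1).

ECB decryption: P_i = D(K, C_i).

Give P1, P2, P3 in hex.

P1 = 0x33, P2 = 0x50, P3 = 0xA5

P1: D(K, 0x5D) = 0x33.
P2: D(K, 0x7A) = 0x50.
P3: D(K, 0xCF) = 0xA5.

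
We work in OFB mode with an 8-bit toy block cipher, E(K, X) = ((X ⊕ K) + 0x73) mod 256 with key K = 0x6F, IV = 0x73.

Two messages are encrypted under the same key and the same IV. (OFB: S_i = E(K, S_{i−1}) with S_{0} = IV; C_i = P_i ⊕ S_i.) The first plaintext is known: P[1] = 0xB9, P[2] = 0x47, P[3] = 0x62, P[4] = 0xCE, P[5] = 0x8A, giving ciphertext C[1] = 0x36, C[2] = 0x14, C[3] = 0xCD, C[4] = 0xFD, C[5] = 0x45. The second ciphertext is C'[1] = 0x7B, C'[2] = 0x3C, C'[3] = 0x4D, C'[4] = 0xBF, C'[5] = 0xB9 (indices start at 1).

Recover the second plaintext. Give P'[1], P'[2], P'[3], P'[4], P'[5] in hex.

In OFB with a reused IV, both messages share the same keystream S_i, so C_i ⊕ C'_i = P_i ⊕ P'_i and thus P'_i = P_i ⊕ C_i ⊕ C'_i.
P'[1]: 0xB9 ⊕ 0x36 ⊕ 0x7B = 0xF4.
P'[2]: 0x47 ⊕ 0x14 ⊕ 0x3C = 0x6F.
P'[3]: 0x62 ⊕ 0xCD ⊕ 0x4D = 0xE2.
P'[4]: 0xCE ⊕ 0xFD ⊕ 0xBF = 0x8C.
P'[5]: 0x8A ⊕ 0x45 ⊕ 0xB9 = 0x76.

P'[1] = 0xF4, P'[2] = 0x6F, P'[3] = 0xE2, P'[4] = 0x8C, P'[5] = 0x76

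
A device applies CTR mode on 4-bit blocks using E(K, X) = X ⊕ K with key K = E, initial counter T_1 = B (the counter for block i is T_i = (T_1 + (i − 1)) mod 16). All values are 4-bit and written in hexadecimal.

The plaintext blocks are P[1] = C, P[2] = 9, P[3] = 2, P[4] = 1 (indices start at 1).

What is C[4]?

C[4] = 1

CTR encryption: S_i = E(K, T_i) where T_i is the counter for block i; C_i = P_i ⊕ S_i.
C[1]: T = B, S = E(K, T) = 5; C ⊕ 5 = 9.
C[2]: T = C, S = E(K, T) = 2; 9 ⊕ 2 = B.
C[3]: T = D, S = E(K, T) = 3; 2 ⊕ 3 = 1.
C[4]: T = E, S = E(K, T) = 0; 1 ⊕ 0 = 1.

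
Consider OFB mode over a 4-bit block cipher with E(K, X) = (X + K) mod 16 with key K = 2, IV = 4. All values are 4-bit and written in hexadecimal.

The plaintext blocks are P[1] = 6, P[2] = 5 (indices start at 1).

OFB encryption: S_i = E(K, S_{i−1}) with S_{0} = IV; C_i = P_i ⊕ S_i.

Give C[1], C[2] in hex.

C[1] = 0, C[2] = D

C[1]: S = E(K, 4) = 6; 6 ⊕ 6 = 0.
C[2]: S = E(K, 6) = 8; 5 ⊕ 8 = D.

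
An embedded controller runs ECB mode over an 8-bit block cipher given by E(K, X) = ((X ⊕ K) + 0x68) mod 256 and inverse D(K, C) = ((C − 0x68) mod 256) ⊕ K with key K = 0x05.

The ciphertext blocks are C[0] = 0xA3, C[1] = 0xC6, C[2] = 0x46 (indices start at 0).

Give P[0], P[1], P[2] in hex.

ECB decryption: P_i = D(K, C_i).
P[0]: D(K, 0xA3) = 0x3E.
P[1]: D(K, 0xC6) = 0x5B.
P[2]: D(K, 0x46) = 0xDB.

P[0] = 0x3E, P[1] = 0x5B, P[2] = 0xDB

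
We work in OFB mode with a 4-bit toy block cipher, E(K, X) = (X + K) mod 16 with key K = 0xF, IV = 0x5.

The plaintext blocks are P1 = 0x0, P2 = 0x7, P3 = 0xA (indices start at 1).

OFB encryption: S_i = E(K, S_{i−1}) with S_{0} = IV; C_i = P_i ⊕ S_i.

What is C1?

C1 = 0x4

C1: S = E(K, 0x5) = 0x4; 0x0 ⊕ 0x4 = 0x4.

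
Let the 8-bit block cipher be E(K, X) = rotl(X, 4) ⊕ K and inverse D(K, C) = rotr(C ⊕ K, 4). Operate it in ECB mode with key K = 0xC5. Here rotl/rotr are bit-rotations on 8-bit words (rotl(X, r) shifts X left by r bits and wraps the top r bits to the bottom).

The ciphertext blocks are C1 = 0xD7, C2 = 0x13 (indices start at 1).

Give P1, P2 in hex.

ECB decryption: P_i = D(K, C_i).
P1: D(K, 0xD7) = 0x21.
P2: D(K, 0x13) = 0x6D.

P1 = 0x21, P2 = 0x6D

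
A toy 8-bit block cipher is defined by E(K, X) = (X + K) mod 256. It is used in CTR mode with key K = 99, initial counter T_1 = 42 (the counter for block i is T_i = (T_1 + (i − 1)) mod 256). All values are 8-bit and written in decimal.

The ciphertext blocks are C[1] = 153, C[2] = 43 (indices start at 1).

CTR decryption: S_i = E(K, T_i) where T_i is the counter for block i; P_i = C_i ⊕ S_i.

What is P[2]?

P[2] = 165

P[2]: T = 43, S = E(K, T) = 142; 43 ⊕ 142 = 165.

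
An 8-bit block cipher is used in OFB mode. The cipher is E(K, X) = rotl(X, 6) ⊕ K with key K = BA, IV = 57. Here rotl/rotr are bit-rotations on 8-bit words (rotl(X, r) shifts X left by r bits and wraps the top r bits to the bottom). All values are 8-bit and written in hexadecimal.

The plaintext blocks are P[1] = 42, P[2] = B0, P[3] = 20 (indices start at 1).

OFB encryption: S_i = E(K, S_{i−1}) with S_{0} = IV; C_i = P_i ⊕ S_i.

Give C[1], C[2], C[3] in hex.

C[1] = 2D, C[2] = D1, C[3] = C2

C[1]: S = E(K, 57) = 6F; 42 ⊕ 6F = 2D.
C[2]: S = E(K, 6F) = 61; B0 ⊕ 61 = D1.
C[3]: S = E(K, 61) = E2; 20 ⊕ E2 = C2.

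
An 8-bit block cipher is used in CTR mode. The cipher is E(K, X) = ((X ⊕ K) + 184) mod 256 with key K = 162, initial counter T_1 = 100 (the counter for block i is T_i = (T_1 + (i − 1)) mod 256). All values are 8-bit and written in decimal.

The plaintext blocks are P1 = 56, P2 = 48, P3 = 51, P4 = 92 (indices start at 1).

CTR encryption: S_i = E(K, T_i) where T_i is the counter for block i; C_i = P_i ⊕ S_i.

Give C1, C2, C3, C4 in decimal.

C1 = 70, C2 = 79, C3 = 79, C4 = 33

C1: T = 100, S = E(K, T) = 126; 56 ⊕ 126 = 70.
C2: T = 101, S = E(K, T) = 127; 48 ⊕ 127 = 79.
C3: T = 102, S = E(K, T) = 124; 51 ⊕ 124 = 79.
C4: T = 103, S = E(K, T) = 125; 92 ⊕ 125 = 33.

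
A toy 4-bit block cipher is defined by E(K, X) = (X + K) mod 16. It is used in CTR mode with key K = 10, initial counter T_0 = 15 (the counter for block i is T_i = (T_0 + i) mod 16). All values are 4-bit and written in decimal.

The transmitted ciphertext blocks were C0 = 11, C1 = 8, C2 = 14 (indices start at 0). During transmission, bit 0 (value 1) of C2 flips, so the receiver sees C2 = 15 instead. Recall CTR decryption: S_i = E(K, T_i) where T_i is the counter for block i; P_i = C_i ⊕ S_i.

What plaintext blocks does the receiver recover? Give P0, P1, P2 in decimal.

Only C2 changed, to 15. In CTR, a change in C_i flips the same bit in P_i only; the keystream is unaffected. Decrypting the received ciphertext:
P0: T = 15, S = E(K, T) = 9; 11 ⊕ 9 = 2.
P1: T = 0, S = E(K, T) = 10; 8 ⊕ 10 = 2.
P2: T = 1, S = E(K, T) = 11; 15 ⊕ 11 = 4.
Blocks that differ from the original plaintext: P2.

P0 = 2, P1 = 2, P2 = 4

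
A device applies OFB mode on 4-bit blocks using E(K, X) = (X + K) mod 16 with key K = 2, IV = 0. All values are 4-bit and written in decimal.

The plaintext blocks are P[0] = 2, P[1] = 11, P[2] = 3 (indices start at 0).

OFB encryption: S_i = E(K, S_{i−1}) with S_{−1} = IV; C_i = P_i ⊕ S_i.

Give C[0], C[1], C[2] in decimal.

C[0]: S = E(K, 0) = 2; 2 ⊕ 2 = 0.
C[1]: S = E(K, 2) = 4; 11 ⊕ 4 = 15.
C[2]: S = E(K, 4) = 6; 3 ⊕ 6 = 5.

C[0] = 0, C[1] = 15, C[2] = 5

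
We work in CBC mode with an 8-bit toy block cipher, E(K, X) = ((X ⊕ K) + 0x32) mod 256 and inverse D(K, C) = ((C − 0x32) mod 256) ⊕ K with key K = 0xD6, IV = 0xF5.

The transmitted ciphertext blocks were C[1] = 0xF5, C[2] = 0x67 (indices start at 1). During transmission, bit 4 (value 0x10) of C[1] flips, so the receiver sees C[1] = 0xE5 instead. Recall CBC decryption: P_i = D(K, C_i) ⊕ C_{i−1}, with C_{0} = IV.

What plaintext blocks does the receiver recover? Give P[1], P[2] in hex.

Only C[1] changed, to 0xE5. In CBC, a change in C_i garbles P_i and flips the same bit in P_{i+1}. Decrypting the received ciphertext:
P[1]: D(K, 0xE5) = 0x65; 0x65 ⊕ 0xF5 = 0x90.
P[2]: D(K, 0x67) = 0xE3; 0xE3 ⊕ 0xE5 = 0x06.
Blocks that differ from the original plaintext: P[1], P[2].

P[1] = 0x90, P[2] = 0x06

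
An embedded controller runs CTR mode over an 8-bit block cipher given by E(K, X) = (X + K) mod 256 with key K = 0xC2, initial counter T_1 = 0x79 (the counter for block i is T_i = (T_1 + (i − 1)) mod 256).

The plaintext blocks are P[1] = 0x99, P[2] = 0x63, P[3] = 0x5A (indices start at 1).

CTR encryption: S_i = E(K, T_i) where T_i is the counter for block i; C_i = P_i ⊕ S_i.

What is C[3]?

C[1]: T = 0x79, S = E(K, T) = 0x3B; 0x99 ⊕ 0x3B = 0xA2.
C[2]: T = 0x7A, S = E(K, T) = 0x3C; 0x63 ⊕ 0x3C = 0x5F.
C[3]: T = 0x7B, S = E(K, T) = 0x3D; 0x5A ⊕ 0x3D = 0x67.

C[3] = 0x67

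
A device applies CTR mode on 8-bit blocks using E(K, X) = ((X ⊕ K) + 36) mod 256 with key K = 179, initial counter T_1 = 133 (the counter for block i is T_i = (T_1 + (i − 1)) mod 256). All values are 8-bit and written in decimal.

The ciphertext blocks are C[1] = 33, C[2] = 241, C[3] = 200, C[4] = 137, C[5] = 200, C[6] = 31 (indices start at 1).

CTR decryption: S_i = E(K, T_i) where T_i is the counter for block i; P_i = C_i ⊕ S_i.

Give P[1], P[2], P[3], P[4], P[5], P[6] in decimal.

P[1] = 123, P[2] = 168, P[3] = 144, P[4] = 214, P[5] = 150, P[6] = 66

P[1]: T = 133, S = E(K, T) = 90; 33 ⊕ 90 = 123.
P[2]: T = 134, S = E(K, T) = 89; 241 ⊕ 89 = 168.
P[3]: T = 135, S = E(K, T) = 88; 200 ⊕ 88 = 144.
P[4]: T = 136, S = E(K, T) = 95; 137 ⊕ 95 = 214.
P[5]: T = 137, S = E(K, T) = 94; 200 ⊕ 94 = 150.
P[6]: T = 138, S = E(K, T) = 93; 31 ⊕ 93 = 66.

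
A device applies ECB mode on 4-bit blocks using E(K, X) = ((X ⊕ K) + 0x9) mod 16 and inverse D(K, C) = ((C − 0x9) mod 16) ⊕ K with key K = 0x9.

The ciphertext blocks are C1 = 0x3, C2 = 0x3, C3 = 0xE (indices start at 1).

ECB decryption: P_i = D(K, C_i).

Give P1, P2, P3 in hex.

P1 = 0x3, P2 = 0x3, P3 = 0xC

P1: D(K, 0x3) = 0x3.
P2: D(K, 0x3) = 0x3.
P3: D(K, 0xE) = 0xC.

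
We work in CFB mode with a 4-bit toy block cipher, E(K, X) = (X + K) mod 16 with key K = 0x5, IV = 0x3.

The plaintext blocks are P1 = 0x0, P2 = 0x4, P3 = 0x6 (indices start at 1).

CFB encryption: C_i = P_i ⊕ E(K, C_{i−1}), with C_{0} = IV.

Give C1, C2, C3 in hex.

C1: E(K, 0x3) = 0x8; 0x0 ⊕ 0x8 = 0x8.
C2: E(K, 0x8) = 0xD; 0x4 ⊕ 0xD = 0x9.
C3: E(K, 0x9) = 0xE; 0x6 ⊕ 0xE = 0x8.

C1 = 0x8, C2 = 0x9, C3 = 0x8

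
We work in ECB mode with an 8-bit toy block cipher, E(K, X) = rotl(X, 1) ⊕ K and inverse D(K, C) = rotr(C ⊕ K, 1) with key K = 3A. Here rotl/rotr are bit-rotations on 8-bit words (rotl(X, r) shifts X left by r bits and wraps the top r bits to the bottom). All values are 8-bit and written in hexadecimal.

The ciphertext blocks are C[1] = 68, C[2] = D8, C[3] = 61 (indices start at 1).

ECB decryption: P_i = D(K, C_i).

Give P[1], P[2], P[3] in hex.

P[1]: D(K, 68) = 29.
P[2]: D(K, D8) = 71.
P[3]: D(K, 61) = AD.

P[1] = 29, P[2] = 71, P[3] = AD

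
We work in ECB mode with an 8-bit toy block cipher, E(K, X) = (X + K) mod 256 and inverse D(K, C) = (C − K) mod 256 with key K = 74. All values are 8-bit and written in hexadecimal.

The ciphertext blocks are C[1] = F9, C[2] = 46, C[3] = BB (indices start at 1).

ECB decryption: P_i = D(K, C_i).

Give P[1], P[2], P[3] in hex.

P[1]: D(K, F9) = 85.
P[2]: D(K, 46) = D2.
P[3]: D(K, BB) = 47.

P[1] = 85, P[2] = D2, P[3] = 47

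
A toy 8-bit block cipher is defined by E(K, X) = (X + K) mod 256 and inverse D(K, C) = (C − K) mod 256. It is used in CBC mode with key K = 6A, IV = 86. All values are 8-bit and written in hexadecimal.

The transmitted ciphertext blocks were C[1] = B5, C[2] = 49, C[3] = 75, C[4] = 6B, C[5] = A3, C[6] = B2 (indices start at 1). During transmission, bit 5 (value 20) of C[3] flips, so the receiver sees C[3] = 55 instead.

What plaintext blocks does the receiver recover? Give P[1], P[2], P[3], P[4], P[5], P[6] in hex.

P[1] = CD, P[2] = 6A, P[3] = A2, P[4] = 54, P[5] = 52, P[6] = EB

CBC decryption: P_i = D(K, C_i) ⊕ C_{i−1}, with C_{0} = IV.
Only C[3] changed, to 55. In CBC, a change in C_i garbles P_i and flips the same bit in P_{i+1}. Decrypting the received ciphertext:
P[1]: D(K, B5) = 4B; 4B ⊕ 86 = CD.
P[2]: D(K, 49) = DF; DF ⊕ B5 = 6A.
P[3]: D(K, 55) = EB; EB ⊕ 49 = A2.
P[4]: D(K, 6B) = 01; 01 ⊕ 55 = 54.
P[5]: D(K, A3) = 39; 39 ⊕ 6B = 52.
P[6]: D(K, B2) = 48; 48 ⊕ A3 = EB.
Blocks that differ from the original plaintext: P[3], P[4].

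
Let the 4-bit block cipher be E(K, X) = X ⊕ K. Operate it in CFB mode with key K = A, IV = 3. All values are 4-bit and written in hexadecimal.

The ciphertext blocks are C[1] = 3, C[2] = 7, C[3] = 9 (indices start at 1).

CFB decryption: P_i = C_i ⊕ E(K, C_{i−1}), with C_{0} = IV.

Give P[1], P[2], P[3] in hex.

P[1] = A, P[2] = E, P[3] = 4

P[1]: E(K, 3) = 9; 3 ⊕ 9 = A.
P[2]: E(K, 3) = 9; 7 ⊕ 9 = E.
P[3]: E(K, 7) = D; 9 ⊕ D = 4.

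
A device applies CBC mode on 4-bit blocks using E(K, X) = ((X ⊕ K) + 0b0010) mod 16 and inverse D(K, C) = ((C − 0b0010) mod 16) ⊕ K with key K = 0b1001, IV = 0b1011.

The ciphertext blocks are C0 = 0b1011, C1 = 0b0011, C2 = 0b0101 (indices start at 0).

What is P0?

CBC decryption: P_i = D(K, C_i) ⊕ C_{i−1}, with C_{−1} = IV.
P0: D(K, 0b1011) = 0b0000; 0b0000 ⊕ 0b1011 = 0b1011.

P0 = 0b1011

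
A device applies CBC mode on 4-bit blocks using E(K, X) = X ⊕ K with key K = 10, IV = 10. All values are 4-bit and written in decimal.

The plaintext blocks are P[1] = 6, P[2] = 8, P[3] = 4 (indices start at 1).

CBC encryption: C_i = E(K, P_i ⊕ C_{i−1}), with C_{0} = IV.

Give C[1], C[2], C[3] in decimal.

C[1] = 6, C[2] = 4, C[3] = 10

C[1]: P[1] ⊕ 10 = 12; E(K, 12) = 6.
C[2]: P[2] ⊕ 6 = 14; E(K, 14) = 4.
C[3]: P[3] ⊕ 4 = 0; E(K, 0) = 10.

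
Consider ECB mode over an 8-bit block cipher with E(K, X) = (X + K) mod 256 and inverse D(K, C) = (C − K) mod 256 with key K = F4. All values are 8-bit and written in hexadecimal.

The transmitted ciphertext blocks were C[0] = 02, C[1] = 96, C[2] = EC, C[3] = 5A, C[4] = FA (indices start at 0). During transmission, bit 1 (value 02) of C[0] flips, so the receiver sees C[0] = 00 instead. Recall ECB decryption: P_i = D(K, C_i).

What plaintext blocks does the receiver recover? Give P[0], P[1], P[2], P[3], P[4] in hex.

Only C[0] changed, to 00. In ECB, a change in C_i affects only P_i. Decrypting the received ciphertext:
P[0]: D(K, 00) = 0C.
P[1]: D(K, 96) = A2.
P[2]: D(K, EC) = F8.
P[3]: D(K, 5A) = 66.
P[4]: D(K, FA) = 06.
Blocks that differ from the original plaintext: P[0].

P[0] = 0C, P[1] = A2, P[2] = F8, P[3] = 66, P[4] = 06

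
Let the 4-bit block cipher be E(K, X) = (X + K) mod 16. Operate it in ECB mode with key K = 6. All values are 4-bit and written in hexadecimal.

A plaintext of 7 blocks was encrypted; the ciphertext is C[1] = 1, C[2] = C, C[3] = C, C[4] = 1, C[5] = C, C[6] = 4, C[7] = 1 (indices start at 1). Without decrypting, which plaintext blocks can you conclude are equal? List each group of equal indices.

ECB encrypts each block independently with the same key, so equal ciphertext blocks imply equal plaintext blocks.
C[1] = C[4] = C[7] = 1, so P[1] = P[4] = P[7].
C[2] = C[3] = C[5] = C, so P[2] = P[3] = P[5].

P[1] = P[4] = P[7]; P[2] = P[3] = P[5]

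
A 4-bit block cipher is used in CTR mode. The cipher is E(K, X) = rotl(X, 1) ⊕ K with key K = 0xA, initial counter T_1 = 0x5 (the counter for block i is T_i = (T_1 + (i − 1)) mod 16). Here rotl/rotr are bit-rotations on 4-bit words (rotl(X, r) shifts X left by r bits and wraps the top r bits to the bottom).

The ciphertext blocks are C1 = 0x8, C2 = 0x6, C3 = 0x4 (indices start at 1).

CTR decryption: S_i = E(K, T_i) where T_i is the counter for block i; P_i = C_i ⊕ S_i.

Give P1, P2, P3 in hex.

P1: T = 0x5, S = E(K, T) = 0x0; 0x8 ⊕ 0x0 = 0x8.
P2: T = 0x6, S = E(K, T) = 0x6; 0x6 ⊕ 0x6 = 0x0.
P3: T = 0x7, S = E(K, T) = 0x4; 0x4 ⊕ 0x4 = 0x0.

P1 = 0x8, P2 = 0x0, P3 = 0x0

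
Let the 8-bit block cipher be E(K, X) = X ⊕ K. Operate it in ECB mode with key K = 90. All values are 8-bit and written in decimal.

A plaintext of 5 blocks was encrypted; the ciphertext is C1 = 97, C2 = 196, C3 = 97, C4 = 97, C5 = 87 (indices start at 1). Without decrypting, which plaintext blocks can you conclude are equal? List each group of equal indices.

ECB encrypts each block independently with the same key, so equal ciphertext blocks imply equal plaintext blocks.
C1 = C3 = C4 = 97, so P1 = P3 = P4.

P1 = P3 = P4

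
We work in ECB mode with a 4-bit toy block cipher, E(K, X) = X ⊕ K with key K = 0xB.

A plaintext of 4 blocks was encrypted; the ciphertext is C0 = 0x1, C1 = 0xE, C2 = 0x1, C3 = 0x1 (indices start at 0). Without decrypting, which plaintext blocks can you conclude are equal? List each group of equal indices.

ECB encrypts each block independently with the same key, so equal ciphertext blocks imply equal plaintext blocks.
C0 = C2 = C3 = 0x1, so P0 = P2 = P3.

P0 = P2 = P3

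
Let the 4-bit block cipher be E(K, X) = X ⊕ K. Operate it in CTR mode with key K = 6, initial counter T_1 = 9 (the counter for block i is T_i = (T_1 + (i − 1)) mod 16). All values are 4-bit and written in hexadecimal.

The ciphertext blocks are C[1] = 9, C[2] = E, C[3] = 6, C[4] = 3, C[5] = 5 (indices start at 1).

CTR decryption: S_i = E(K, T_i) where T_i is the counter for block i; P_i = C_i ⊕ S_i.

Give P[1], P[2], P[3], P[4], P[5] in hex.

P[1]: T = 9, S = E(K, T) = F; 9 ⊕ F = 6.
P[2]: T = A, S = E(K, T) = C; E ⊕ C = 2.
P[3]: T = B, S = E(K, T) = D; 6 ⊕ D = B.
P[4]: T = C, S = E(K, T) = A; 3 ⊕ A = 9.
P[5]: T = D, S = E(K, T) = B; 5 ⊕ B = E.

P[1] = 6, P[2] = 2, P[3] = B, P[4] = 9, P[5] = E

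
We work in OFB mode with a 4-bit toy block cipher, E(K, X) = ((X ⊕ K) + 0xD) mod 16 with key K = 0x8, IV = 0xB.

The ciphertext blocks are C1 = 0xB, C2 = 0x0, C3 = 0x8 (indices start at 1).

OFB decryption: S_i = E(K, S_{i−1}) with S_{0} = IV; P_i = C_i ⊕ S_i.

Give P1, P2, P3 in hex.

P1 = 0xB, P2 = 0x5, P3 = 0x2

P1: S = E(K, 0xB) = 0x0; 0xB ⊕ 0x0 = 0xB.
P2: S = E(K, 0x0) = 0x5; 0x0 ⊕ 0x5 = 0x5.
P3: S = E(K, 0x5) = 0xA; 0x8 ⊕ 0xA = 0x2.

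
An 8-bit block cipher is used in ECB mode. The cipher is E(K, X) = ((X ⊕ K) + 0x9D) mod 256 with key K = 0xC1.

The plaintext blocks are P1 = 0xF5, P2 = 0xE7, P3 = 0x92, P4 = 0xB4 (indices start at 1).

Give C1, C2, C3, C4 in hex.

C1 = 0xD1, C2 = 0xC3, C3 = 0xF0, C4 = 0x12

ECB encryption: C_i = E(K, P_i).
C1: E(K, 0xF5) = 0xD1.
C2: E(K, 0xE7) = 0xC3.
C3: E(K, 0x92) = 0xF0.
C4: E(K, 0xB4) = 0x12.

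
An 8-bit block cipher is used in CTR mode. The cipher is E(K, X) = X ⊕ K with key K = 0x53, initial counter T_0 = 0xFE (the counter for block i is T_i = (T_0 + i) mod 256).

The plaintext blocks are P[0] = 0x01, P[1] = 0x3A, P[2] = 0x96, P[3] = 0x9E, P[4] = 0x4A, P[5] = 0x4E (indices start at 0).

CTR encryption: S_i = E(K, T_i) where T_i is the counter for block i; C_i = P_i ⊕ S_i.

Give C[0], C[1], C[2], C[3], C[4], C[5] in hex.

C[0]: T = 0xFE, S = E(K, T) = 0xAD; 0x01 ⊕ 0xAD = 0xAC.
C[1]: T = 0xFF, S = E(K, T) = 0xAC; 0x3A ⊕ 0xAC = 0x96.
C[2]: T = 0x00, S = E(K, T) = 0x53; 0x96 ⊕ 0x53 = 0xC5.
C[3]: T = 0x01, S = E(K, T) = 0x52; 0x9E ⊕ 0x52 = 0xCC.
C[4]: T = 0x02, S = E(K, T) = 0x51; 0x4A ⊕ 0x51 = 0x1B.
C[5]: T = 0x03, S = E(K, T) = 0x50; 0x4E ⊕ 0x50 = 0x1E.

C[0] = 0xAC, C[1] = 0x96, C[2] = 0xC5, C[3] = 0xCC, C[4] = 0x1B, C[5] = 0x1E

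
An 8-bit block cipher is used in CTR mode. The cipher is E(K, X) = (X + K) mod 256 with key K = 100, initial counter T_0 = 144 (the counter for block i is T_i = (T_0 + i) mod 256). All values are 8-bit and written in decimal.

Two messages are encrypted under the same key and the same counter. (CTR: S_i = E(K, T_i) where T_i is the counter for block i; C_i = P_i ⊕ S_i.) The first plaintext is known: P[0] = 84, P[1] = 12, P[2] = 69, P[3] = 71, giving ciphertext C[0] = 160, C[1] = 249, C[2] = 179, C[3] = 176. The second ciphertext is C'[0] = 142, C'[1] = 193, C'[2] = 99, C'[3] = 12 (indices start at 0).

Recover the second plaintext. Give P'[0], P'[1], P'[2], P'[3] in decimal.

P'[0] = 122, P'[1] = 52, P'[2] = 149, P'[3] = 251

In CTR with a reused counter, both messages share the same keystream S_i, so C_i ⊕ C'_i = P_i ⊕ P'_i and thus P'_i = P_i ⊕ C_i ⊕ C'_i.
P'[0]: 84 ⊕ 160 ⊕ 142 = 122.
P'[1]: 12 ⊕ 249 ⊕ 193 = 52.
P'[2]: 69 ⊕ 179 ⊕ 99 = 149.
P'[3]: 71 ⊕ 176 ⊕ 12 = 251.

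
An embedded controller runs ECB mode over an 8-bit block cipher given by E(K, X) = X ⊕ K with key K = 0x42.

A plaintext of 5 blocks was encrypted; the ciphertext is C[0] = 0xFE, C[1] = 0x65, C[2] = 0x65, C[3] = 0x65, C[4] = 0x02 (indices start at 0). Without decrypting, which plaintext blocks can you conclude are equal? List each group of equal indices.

ECB encrypts each block independently with the same key, so equal ciphertext blocks imply equal plaintext blocks.
C[1] = C[2] = C[3] = 0x65, so P[1] = P[2] = P[3].

P[1] = P[2] = P[3]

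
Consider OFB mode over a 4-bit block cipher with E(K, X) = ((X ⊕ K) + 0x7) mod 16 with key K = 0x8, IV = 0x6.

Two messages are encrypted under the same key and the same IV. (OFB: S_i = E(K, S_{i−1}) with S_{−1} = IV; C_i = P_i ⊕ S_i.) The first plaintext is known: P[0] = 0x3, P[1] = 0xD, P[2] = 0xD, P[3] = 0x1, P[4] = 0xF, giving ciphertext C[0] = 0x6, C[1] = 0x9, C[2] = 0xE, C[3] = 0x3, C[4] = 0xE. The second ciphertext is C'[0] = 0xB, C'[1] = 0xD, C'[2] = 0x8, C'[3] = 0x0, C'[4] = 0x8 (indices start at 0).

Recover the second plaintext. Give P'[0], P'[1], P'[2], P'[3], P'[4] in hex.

In OFB with a reused IV, both messages share the same keystream S_i, so C_i ⊕ C'_i = P_i ⊕ P'_i and thus P'_i = P_i ⊕ C_i ⊕ C'_i.
P'[0]: 0x3 ⊕ 0x6 ⊕ 0xB = 0xE.
P'[1]: 0xD ⊕ 0x9 ⊕ 0xD = 0x9.
P'[2]: 0xD ⊕ 0xE ⊕ 0x8 = 0xB.
P'[3]: 0x1 ⊕ 0x3 ⊕ 0x0 = 0x2.
P'[4]: 0xF ⊕ 0xE ⊕ 0x8 = 0x9.

P'[0] = 0xE, P'[1] = 0x9, P'[2] = 0xB, P'[3] = 0x2, P'[4] = 0x9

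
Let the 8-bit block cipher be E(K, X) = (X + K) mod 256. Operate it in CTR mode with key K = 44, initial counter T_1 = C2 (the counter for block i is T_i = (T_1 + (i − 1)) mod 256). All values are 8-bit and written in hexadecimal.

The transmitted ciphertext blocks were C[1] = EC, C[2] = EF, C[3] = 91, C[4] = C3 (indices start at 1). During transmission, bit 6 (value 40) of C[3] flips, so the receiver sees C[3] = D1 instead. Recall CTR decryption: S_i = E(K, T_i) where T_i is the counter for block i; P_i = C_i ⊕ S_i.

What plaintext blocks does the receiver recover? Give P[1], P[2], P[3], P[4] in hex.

Only C[3] changed, to D1. In CTR, a change in C_i flips the same bit in P_i only; the keystream is unaffected. Decrypting the received ciphertext:
P[1]: T = C2, S = E(K, T) = 06; EC ⊕ 06 = EA.
P[2]: T = C3, S = E(K, T) = 07; EF ⊕ 07 = E8.
P[3]: T = C4, S = E(K, T) = 08; D1 ⊕ 08 = D9.
P[4]: T = C5, S = E(K, T) = 09; C3 ⊕ 09 = CA.
Blocks that differ from the original plaintext: P[3].

P[1] = EA, P[2] = E8, P[3] = D9, P[4] = CA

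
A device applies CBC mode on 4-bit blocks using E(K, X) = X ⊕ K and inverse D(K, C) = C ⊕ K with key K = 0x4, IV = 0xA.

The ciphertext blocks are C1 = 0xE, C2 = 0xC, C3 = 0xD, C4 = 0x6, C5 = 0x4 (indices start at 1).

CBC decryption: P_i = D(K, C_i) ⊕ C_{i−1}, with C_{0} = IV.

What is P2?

P2 = 0x6

P2: D(K, 0xC) = 0x8; 0x8 ⊕ 0xE = 0x6.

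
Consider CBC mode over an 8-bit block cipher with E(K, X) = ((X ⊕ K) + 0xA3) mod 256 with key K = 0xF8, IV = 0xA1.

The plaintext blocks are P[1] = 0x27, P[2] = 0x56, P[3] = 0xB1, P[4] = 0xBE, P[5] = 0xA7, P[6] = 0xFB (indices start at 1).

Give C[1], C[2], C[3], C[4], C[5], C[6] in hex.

C[1] = 0x21, C[2] = 0x32, C[3] = 0x1E, C[4] = 0xFB, C[5] = 0x47, C[6] = 0xE7

CBC encryption: C_i = E(K, P_i ⊕ C_{i−1}), with C_{0} = IV.
C[1]: P[1] ⊕ 0xA1 = 0x86; E(K, 0x86) = 0x21.
C[2]: P[2] ⊕ 0x21 = 0x77; E(K, 0x77) = 0x32.
C[3]: P[3] ⊕ 0x32 = 0x83; E(K, 0x83) = 0x1E.
C[4]: P[4] ⊕ 0x1E = 0xA0; E(K, 0xA0) = 0xFB.
C[5]: P[5] ⊕ 0xFB = 0x5C; E(K, 0x5C) = 0x47.
C[6]: P[6] ⊕ 0x47 = 0xBC; E(K, 0xBC) = 0xE7.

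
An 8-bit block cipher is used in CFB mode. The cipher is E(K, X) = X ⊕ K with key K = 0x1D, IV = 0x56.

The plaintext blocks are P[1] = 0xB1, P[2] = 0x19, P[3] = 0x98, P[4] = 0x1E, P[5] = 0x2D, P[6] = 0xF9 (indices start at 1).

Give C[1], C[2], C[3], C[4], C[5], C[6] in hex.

C[1] = 0xFA, C[2] = 0xFE, C[3] = 0x7B, C[4] = 0x78, C[5] = 0x48, C[6] = 0xAC

CFB encryption: C_i = P_i ⊕ E(K, C_{i−1}), with C_{0} = IV.
C[1]: E(K, 0x56) = 0x4B; 0xB1 ⊕ 0x4B = 0xFA.
C[2]: E(K, 0xFA) = 0xE7; 0x19 ⊕ 0xE7 = 0xFE.
C[3]: E(K, 0xFE) = 0xE3; 0x98 ⊕ 0xE3 = 0x7B.
C[4]: E(K, 0x7B) = 0x66; 0x1E ⊕ 0x66 = 0x78.
C[5]: E(K, 0x78) = 0x65; 0x2D ⊕ 0x65 = 0x48.
C[6]: E(K, 0x48) = 0x55; 0xF9 ⊕ 0x55 = 0xAC.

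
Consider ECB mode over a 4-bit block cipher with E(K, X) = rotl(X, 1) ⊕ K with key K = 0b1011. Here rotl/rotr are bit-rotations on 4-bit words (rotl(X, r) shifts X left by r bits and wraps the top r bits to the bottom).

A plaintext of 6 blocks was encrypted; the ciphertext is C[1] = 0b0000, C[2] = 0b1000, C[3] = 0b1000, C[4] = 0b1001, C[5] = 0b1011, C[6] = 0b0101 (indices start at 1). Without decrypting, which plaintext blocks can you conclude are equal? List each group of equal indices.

ECB encrypts each block independently with the same key, so equal ciphertext blocks imply equal plaintext blocks.
C[2] = C[3] = 0b1000, so P[2] = P[3].

P[2] = P[3]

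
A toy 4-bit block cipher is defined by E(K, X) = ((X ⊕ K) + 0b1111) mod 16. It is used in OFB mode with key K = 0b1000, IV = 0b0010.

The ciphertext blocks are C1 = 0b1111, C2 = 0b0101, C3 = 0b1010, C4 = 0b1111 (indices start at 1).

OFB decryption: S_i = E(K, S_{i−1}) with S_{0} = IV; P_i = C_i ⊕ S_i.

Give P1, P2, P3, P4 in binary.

P1: S = E(K, 0b0010) = 0b1001; 0b1111 ⊕ 0b1001 = 0b0110.
P2: S = E(K, 0b1001) = 0b0000; 0b0101 ⊕ 0b0000 = 0b0101.
P3: S = E(K, 0b0000) = 0b0111; 0b1010 ⊕ 0b0111 = 0b1101.
P4: S = E(K, 0b0111) = 0b1110; 0b1111 ⊕ 0b1110 = 0b0001.

P1 = 0b0110, P2 = 0b0101, P3 = 0b1101, P4 = 0b0001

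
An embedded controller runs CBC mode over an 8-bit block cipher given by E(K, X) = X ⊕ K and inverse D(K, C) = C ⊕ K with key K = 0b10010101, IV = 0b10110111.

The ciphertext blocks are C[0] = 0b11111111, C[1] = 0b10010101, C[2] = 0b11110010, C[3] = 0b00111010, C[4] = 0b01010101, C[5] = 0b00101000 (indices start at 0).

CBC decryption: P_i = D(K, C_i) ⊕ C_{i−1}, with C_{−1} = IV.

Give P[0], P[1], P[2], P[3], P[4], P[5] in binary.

P[0]: D(K, 0b11111111) = 0b01101010; 0b01101010 ⊕ 0b10110111 = 0b11011101.
P[1]: D(K, 0b10010101) = 0b00000000; 0b00000000 ⊕ 0b11111111 = 0b11111111.
P[2]: D(K, 0b11110010) = 0b01100111; 0b01100111 ⊕ 0b10010101 = 0b11110010.
P[3]: D(K, 0b00111010) = 0b10101111; 0b10101111 ⊕ 0b11110010 = 0b01011101.
P[4]: D(K, 0b01010101) = 0b11000000; 0b11000000 ⊕ 0b00111010 = 0b11111010.
P[5]: D(K, 0b00101000) = 0b10111101; 0b10111101 ⊕ 0b01010101 = 0b11101000.

P[0] = 0b11011101, P[1] = 0b11111111, P[2] = 0b11110010, P[3] = 0b01011101, P[4] = 0b11111010, P[5] = 0b11101000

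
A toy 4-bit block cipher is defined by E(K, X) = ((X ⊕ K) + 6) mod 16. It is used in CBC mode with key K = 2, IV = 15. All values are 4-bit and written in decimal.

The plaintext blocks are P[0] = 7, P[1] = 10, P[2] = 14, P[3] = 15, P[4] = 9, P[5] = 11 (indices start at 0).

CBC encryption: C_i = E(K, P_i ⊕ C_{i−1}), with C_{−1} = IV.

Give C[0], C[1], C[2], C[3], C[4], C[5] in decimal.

C[0] = 0, C[1] = 14, C[2] = 8, C[3] = 11, C[4] = 6, C[5] = 5

C[0]: P[0] ⊕ 15 = 8; E(K, 8) = 0.
C[1]: P[1] ⊕ 0 = 10; E(K, 10) = 14.
C[2]: P[2] ⊕ 14 = 0; E(K, 0) = 8.
C[3]: P[3] ⊕ 8 = 7; E(K, 7) = 11.
C[4]: P[4] ⊕ 11 = 2; E(K, 2) = 6.
C[5]: P[5] ⊕ 6 = 13; E(K, 13) = 5.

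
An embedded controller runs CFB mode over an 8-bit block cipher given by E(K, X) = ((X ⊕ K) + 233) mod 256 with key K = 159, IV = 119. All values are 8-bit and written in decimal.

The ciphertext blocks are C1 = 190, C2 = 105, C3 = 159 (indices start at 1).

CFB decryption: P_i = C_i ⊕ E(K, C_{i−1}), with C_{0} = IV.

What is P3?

P3: E(K, 105) = 223; 159 ⊕ 223 = 64.

P3 = 64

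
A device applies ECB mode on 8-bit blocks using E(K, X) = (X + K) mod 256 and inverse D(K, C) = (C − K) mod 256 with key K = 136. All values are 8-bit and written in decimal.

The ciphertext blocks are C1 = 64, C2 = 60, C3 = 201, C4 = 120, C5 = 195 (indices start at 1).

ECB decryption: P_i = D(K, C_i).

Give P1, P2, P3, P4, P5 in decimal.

P1 = 184, P2 = 180, P3 = 65, P4 = 240, P5 = 59

P1: D(K, 64) = 184.
P2: D(K, 60) = 180.
P3: D(K, 201) = 65.
P4: D(K, 120) = 240.
P5: D(K, 195) = 59.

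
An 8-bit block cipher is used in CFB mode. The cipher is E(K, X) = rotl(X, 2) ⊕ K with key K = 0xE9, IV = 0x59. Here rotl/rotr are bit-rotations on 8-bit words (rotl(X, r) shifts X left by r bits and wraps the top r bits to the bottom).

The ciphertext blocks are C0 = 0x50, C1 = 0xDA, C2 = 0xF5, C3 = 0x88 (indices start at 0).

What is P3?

CFB decryption: P_i = C_i ⊕ E(K, C_{i−1}), with C_{−1} = IV.
P3: E(K, 0xF5) = 0x3E; 0x88 ⊕ 0x3E = 0xB6.

P3 = 0xB6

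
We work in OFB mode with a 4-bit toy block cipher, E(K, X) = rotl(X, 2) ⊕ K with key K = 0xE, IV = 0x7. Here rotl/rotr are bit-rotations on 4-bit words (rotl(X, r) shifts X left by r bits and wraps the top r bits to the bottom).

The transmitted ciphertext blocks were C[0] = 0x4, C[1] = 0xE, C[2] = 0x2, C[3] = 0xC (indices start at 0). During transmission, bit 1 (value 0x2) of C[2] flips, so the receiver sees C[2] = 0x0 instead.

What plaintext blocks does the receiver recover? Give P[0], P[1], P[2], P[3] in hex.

P[0] = 0x7, P[1] = 0xC, P[2] = 0x6, P[3] = 0xB

OFB decryption: S_i = E(K, S_{i−1}) with S_{−1} = IV; P_i = C_i ⊕ S_i.
Only C[2] changed, to 0x0. In OFB, a change in C_i flips the same bit in P_i only; the keystream is unaffected. Decrypting the received ciphertext:
P[0]: S = E(K, 0x7) = 0x3; 0x4 ⊕ 0x3 = 0x7.
P[1]: S = E(K, 0x3) = 0x2; 0xE ⊕ 0x2 = 0xC.
P[2]: S = E(K, 0x2) = 0x6; 0x0 ⊕ 0x6 = 0x6.
P[3]: S = E(K, 0x6) = 0x7; 0xC ⊕ 0x7 = 0xB.
Blocks that differ from the original plaintext: P[2].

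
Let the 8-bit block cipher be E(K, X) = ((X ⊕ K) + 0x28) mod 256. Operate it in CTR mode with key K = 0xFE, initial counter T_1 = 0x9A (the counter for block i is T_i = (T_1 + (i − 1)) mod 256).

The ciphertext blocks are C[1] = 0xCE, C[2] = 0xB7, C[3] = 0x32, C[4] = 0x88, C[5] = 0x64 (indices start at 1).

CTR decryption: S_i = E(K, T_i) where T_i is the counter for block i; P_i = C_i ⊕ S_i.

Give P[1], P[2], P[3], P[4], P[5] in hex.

P[1] = 0x42, P[2] = 0x3A, P[3] = 0xB8, P[4] = 0x03, P[5] = 0xEC

P[1]: T = 0x9A, S = E(K, T) = 0x8C; 0xCE ⊕ 0x8C = 0x42.
P[2]: T = 0x9B, S = E(K, T) = 0x8D; 0xB7 ⊕ 0x8D = 0x3A.
P[3]: T = 0x9C, S = E(K, T) = 0x8A; 0x32 ⊕ 0x8A = 0xB8.
P[4]: T = 0x9D, S = E(K, T) = 0x8B; 0x88 ⊕ 0x8B = 0x03.
P[5]: T = 0x9E, S = E(K, T) = 0x88; 0x64 ⊕ 0x88 = 0xEC.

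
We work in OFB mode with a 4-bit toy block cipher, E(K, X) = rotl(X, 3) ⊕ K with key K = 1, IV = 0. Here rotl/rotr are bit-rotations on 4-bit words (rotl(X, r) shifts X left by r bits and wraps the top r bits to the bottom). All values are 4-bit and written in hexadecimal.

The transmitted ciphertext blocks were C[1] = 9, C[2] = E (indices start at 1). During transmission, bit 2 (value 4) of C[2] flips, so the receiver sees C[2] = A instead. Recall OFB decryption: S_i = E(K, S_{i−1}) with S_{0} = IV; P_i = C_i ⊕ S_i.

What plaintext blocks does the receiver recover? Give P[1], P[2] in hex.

Only C[2] changed, to A. In OFB, a change in C_i flips the same bit in P_i only; the keystream is unaffected. Decrypting the received ciphertext:
P[1]: S = E(K, 0) = 1; 9 ⊕ 1 = 8.
P[2]: S = E(K, 1) = 9; A ⊕ 9 = 3.
Blocks that differ from the original plaintext: P[2].

P[1] = 8, P[2] = 3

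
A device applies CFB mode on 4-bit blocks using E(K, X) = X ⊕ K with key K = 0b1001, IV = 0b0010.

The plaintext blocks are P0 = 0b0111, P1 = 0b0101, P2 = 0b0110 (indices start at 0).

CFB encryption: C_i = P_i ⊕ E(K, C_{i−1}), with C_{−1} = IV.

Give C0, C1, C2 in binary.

C0 = 0b1100, C1 = 0b0000, C2 = 0b1111

C0: E(K, 0b0010) = 0b1011; 0b0111 ⊕ 0b1011 = 0b1100.
C1: E(K, 0b1100) = 0b0101; 0b0101 ⊕ 0b0101 = 0b0000.
C2: E(K, 0b0000) = 0b1001; 0b0110 ⊕ 0b1001 = 0b1111.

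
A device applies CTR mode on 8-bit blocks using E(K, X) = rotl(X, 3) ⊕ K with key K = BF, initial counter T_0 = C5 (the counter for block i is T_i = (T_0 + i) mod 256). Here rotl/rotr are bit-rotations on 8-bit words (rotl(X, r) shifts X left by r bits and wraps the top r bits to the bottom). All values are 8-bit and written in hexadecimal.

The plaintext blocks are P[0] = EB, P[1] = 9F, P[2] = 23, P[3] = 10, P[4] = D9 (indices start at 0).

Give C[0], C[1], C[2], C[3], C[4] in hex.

C[0] = 7A, C[1] = 16, C[2] = A2, C[3] = E9, C[4] = 28

CTR encryption: S_i = E(K, T_i) where T_i is the counter for block i; C_i = P_i ⊕ S_i.
C[0]: T = C5, S = E(K, T) = 91; EB ⊕ 91 = 7A.
C[1]: T = C6, S = E(K, T) = 89; 9F ⊕ 89 = 16.
C[2]: T = C7, S = E(K, T) = 81; 23 ⊕ 81 = A2.
C[3]: T = C8, S = E(K, T) = F9; 10 ⊕ F9 = E9.
C[4]: T = C9, S = E(K, T) = F1; D9 ⊕ F1 = 28.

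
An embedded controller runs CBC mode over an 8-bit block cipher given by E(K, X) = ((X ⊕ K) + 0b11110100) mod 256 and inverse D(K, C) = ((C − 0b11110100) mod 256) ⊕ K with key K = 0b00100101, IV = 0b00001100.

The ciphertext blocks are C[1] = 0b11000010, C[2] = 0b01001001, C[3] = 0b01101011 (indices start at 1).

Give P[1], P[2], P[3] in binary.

CBC decryption: P_i = D(K, C_i) ⊕ C_{i−1}, with C_{0} = IV.
P[1]: D(K, 0b11000010) = 0b11101011; 0b11101011 ⊕ 0b00001100 = 0b11100111.
P[2]: D(K, 0b01001001) = 0b01110000; 0b01110000 ⊕ 0b11000010 = 0b10110010.
P[3]: D(K, 0b01101011) = 0b01010010; 0b01010010 ⊕ 0b01001001 = 0b00011011.

P[1] = 0b11100111, P[2] = 0b10110010, P[3] = 0b00011011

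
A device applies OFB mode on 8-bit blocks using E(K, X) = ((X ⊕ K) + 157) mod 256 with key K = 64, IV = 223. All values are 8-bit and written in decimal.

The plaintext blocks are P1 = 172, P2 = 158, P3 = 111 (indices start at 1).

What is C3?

OFB encryption: S_i = E(K, S_{i−1}) with S_{0} = IV; C_i = P_i ⊕ S_i.
C1: S = E(K, 223) = 60; 172 ⊕ 60 = 144.
C2: S = E(K, 60) = 25; 158 ⊕ 25 = 135.
C3: S = E(K, 25) = 246; 111 ⊕ 246 = 153.

C3 = 153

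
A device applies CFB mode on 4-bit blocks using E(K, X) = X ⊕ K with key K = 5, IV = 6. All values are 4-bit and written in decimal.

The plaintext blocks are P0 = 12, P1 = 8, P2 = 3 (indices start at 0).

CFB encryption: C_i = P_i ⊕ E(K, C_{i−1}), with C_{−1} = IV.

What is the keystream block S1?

10

C0: E(K, 6) = 3; 12 ⊕ 3 = 15.
C1: E(K, 15) = 10; 8 ⊕ 10 = 2.
So S1 = 10.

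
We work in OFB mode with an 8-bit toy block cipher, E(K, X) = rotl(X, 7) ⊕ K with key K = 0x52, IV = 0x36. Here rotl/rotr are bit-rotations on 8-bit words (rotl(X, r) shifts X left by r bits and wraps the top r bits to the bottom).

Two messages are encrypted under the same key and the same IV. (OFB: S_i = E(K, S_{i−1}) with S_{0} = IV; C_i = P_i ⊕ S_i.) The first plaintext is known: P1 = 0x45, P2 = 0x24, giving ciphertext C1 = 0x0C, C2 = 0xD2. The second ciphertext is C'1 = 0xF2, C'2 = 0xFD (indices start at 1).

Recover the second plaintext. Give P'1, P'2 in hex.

P'1 = 0xBB, P'2 = 0x0B

In OFB with a reused IV, both messages share the same keystream S_i, so C_i ⊕ C'_i = P_i ⊕ P'_i and thus P'_i = P_i ⊕ C_i ⊕ C'_i.
P'1: 0x45 ⊕ 0x0C ⊕ 0xF2 = 0xBB.
P'2: 0x24 ⊕ 0xD2 ⊕ 0xFD = 0x0B.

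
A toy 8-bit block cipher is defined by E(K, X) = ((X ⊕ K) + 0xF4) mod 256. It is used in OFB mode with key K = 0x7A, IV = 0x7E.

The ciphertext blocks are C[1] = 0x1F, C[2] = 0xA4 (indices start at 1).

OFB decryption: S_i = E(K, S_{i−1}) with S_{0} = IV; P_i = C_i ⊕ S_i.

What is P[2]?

P[2] = 0xD2

P[1]: S = E(K, 0x7E) = 0xF8; 0x1F ⊕ 0xF8 = 0xE7.
P[2]: S = E(K, 0xF8) = 0x76; 0xA4 ⊕ 0x76 = 0xD2.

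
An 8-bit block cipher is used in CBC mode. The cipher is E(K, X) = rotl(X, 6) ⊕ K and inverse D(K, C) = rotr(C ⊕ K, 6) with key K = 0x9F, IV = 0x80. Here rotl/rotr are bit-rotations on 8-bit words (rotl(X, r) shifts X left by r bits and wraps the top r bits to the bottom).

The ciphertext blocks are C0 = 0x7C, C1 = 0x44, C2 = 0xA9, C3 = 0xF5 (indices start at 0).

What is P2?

P2 = 0x9C

CBC decryption: P_i = D(K, C_i) ⊕ C_{i−1}, with C_{−1} = IV.
P2: D(K, 0xA9) = 0xD8; 0xD8 ⊕ 0x44 = 0x9C.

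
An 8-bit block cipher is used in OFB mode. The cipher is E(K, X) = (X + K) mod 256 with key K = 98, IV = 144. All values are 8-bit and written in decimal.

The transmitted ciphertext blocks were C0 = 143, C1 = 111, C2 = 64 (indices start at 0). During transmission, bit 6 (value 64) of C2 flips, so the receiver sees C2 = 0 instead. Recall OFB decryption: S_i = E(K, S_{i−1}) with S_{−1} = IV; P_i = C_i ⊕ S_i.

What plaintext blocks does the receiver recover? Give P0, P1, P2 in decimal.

P0 = 125, P1 = 59, P2 = 182

Only C2 changed, to 0. In OFB, a change in C_i flips the same bit in P_i only; the keystream is unaffected. Decrypting the received ciphertext:
P0: S = E(K, 144) = 242; 143 ⊕ 242 = 125.
P1: S = E(K, 242) = 84; 111 ⊕ 84 = 59.
P2: S = E(K, 84) = 182; 0 ⊕ 182 = 182.
Blocks that differ from the original plaintext: P2.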